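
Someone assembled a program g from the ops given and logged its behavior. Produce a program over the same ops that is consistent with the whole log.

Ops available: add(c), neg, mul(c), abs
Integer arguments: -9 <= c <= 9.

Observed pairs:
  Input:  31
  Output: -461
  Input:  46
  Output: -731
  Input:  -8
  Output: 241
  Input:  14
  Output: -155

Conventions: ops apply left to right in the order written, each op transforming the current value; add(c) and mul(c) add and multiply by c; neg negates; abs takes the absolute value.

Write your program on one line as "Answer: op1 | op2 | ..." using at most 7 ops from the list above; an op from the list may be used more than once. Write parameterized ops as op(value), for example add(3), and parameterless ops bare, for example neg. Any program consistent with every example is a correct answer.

add(3) | add(-8) | mul(3) | mul(6) | neg | add(7)

Check, running the answer program on each example:
  31 -> 34 -> 26 -> 78 -> 468 -> -468 -> -461
  46 -> 49 -> 41 -> 123 -> 738 -> -738 -> -731
  -8 -> -5 -> -13 -> -39 -> -234 -> 234 -> 241
  14 -> 17 -> 9 -> 27 -> 162 -> -162 -> -155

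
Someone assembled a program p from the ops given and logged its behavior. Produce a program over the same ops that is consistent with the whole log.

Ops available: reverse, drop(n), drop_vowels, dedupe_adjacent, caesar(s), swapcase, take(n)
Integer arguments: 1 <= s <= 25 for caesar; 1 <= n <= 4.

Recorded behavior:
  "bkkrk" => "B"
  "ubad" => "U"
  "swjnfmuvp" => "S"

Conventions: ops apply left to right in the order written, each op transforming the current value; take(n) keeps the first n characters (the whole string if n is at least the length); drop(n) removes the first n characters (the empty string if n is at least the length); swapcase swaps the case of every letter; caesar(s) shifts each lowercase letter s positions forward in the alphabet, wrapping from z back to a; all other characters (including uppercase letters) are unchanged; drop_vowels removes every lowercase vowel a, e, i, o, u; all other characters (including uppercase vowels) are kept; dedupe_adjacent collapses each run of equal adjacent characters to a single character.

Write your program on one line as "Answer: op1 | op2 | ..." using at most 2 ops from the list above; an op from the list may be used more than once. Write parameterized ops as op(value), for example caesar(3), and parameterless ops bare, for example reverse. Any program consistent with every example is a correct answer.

take(1) | swapcase

Check, running the answer program on each example:
  "bkkrk" -> "b" -> "B"
  "ubad" -> "u" -> "U"
  "swjnfmuvp" -> "s" -> "S"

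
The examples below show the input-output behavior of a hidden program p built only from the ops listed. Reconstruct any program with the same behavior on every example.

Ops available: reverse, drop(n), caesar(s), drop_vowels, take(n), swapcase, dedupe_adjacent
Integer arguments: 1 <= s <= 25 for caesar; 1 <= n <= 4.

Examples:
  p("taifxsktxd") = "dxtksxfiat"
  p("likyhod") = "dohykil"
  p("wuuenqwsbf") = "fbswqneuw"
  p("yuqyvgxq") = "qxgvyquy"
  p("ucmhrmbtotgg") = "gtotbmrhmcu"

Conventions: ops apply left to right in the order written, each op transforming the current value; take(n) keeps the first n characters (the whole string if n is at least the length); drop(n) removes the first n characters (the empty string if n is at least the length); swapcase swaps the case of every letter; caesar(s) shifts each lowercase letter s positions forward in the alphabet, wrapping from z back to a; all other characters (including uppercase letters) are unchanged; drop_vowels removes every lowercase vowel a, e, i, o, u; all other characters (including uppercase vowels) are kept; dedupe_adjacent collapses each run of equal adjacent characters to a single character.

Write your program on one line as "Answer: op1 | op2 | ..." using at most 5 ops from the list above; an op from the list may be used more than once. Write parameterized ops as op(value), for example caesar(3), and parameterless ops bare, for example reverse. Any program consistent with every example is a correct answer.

reverse | swapcase | dedupe_adjacent | swapcase

Check, running the answer program on each example:
  "taifxsktxd" -> "dxtksxfiat" -> "DXTKSXFIAT" -> "DXTKSXFIAT" -> "dxtksxfiat"
  "likyhod" -> "dohykil" -> "DOHYKIL" -> "DOHYKIL" -> "dohykil"
  "wuuenqwsbf" -> "fbswqneuuw" -> "FBSWQNEUUW" -> "FBSWQNEUW" -> "fbswqneuw"
  "yuqyvgxq" -> "qxgvyquy" -> "QXGVYQUY" -> "QXGVYQUY" -> "qxgvyquy"
  "ucmhrmbtotgg" -> "ggtotbmrhmcu" -> "GGTOTBMRHMCU" -> "GTOTBMRHMCU" -> "gtotbmrhmcu"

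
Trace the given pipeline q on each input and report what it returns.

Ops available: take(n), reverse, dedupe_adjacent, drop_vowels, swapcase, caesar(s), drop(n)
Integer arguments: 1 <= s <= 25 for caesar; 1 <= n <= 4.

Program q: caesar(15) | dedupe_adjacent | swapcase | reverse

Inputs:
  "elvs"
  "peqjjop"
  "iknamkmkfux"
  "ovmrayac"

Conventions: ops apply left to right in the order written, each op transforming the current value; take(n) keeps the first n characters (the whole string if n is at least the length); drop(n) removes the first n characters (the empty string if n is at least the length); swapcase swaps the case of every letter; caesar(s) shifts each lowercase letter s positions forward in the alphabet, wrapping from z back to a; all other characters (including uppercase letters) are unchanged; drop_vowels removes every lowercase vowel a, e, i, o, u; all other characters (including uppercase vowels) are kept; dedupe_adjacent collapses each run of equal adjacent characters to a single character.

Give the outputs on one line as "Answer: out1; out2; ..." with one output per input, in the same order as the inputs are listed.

"HKAT"; "EDYFTE"; "MJUZBZBPCZX"; "RPNPGBKD"

Execution, op by op:
  "elvs" -> "takh" -> "takh" -> "TAKH" -> "HKAT"
  "peqjjop" -> "etfyyde" -> "etfyde" -> "ETFYDE" -> "EDYFTE"
  "iknamkmkfux" -> "xzcpbzbzujm" -> "xzcpbzbzujm" -> "XZCPBZBZUJM" -> "MJUZBZBPCZX"
  "ovmrayac" -> "dkbgpnpr" -> "dkbgpnpr" -> "DKBGPNPR" -> "RPNPGBKD"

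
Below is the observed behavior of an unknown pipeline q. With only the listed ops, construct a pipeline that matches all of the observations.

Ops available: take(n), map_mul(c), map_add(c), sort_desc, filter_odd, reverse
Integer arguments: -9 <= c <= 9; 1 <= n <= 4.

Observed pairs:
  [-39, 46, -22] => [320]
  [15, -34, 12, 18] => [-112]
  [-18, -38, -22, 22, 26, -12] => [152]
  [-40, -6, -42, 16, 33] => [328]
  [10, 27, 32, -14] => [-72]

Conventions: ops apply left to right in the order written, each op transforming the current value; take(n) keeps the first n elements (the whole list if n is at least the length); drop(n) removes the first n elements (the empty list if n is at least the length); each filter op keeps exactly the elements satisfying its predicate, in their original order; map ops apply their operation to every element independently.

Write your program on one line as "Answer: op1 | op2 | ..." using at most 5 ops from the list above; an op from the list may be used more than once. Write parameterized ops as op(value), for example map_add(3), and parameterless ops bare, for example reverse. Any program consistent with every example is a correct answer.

take(4) | map_add(-1) | map_mul(-8) | take(1)

Check, running the answer program on each example:
  [-39, 46, -22] -> [-39, 46, -22] -> [-40, 45, -23] -> [320, -360, 184] -> [320]
  [15, -34, 12, 18] -> [15, -34, 12, 18] -> [14, -35, 11, 17] -> [-112, 280, -88, -136] -> [-112]
  [-18, -38, -22, 22, 26, -12] -> [-18, -38, -22, 22] -> [-19, -39, -23, 21] -> [152, 312, 184, -168] -> [152]
  [-40, -6, -42, 16, 33] -> [-40, -6, -42, 16] -> [-41, -7, -43, 15] -> [328, 56, 344, -120] -> [328]
  [10, 27, 32, -14] -> [10, 27, 32, -14] -> [9, 26, 31, -15] -> [-72, -208, -248, 120] -> [-72]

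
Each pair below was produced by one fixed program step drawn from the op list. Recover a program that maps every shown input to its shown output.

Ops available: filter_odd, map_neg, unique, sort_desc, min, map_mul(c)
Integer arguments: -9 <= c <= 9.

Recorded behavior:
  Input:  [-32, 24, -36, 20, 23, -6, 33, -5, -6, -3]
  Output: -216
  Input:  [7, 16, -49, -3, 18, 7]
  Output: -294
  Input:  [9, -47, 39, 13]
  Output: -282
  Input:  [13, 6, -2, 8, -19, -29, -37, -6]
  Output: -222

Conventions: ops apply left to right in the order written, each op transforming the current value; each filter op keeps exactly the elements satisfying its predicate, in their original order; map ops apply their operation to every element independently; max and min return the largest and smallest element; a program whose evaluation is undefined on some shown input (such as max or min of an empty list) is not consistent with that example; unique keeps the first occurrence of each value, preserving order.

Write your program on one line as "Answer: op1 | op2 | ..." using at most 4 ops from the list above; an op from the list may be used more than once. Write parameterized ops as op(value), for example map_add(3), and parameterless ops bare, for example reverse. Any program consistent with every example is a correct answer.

unique | map_neg | map_mul(-6) | min

Check, running the answer program on each example:
  [-32, 24, -36, 20, 23, -6, 33, -5, -6, -3] -> [-32, 24, -36, 20, 23, -6, 33, -5, -3] -> [32, -24, 36, -20, -23, 6, -33, 5, 3] -> [-192, 144, -216, 120, 138, -36, 198, -30, -18] -> -216
  [7, 16, -49, -3, 18, 7] -> [7, 16, -49, -3, 18] -> [-7, -16, 49, 3, -18] -> [42, 96, -294, -18, 108] -> -294
  [9, -47, 39, 13] -> [9, -47, 39, 13] -> [-9, 47, -39, -13] -> [54, -282, 234, 78] -> -282
  [13, 6, -2, 8, -19, -29, -37, -6] -> [13, 6, -2, 8, -19, -29, -37, -6] -> [-13, -6, 2, -8, 19, 29, 37, 6] -> [78, 36, -12, 48, -114, -174, -222, -36] -> -222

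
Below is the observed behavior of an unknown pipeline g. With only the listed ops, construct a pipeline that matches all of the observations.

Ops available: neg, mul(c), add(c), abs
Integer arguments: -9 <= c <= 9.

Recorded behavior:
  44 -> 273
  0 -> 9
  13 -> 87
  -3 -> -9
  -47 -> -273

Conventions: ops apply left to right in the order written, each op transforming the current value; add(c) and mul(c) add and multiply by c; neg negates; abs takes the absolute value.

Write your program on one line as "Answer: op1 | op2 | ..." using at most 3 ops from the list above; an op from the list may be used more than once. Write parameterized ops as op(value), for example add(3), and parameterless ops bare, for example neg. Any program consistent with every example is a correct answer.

mul(6) | add(9)

Check, running the answer program on each example:
  44 -> 264 -> 273
  0 -> 0 -> 9
  13 -> 78 -> 87
  -3 -> -18 -> -9
  -47 -> -282 -> -273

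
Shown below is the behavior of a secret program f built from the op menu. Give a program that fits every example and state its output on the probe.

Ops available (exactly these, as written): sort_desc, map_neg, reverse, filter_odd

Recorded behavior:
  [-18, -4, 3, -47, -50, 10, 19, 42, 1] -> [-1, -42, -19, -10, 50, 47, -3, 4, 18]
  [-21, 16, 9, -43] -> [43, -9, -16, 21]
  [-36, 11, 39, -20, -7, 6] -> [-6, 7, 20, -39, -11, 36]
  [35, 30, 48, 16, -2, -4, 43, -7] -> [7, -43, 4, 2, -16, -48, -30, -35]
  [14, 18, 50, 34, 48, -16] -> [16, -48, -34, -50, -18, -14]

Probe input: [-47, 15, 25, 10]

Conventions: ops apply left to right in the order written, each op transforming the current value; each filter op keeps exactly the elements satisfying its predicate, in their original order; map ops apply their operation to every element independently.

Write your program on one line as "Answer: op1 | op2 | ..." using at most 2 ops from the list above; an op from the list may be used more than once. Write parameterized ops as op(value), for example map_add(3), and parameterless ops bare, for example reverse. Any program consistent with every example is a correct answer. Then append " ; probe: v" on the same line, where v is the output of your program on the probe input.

map_neg | reverse ; probe: [-10, -25, -15, 47]

Check, running the answer program on each example:
  [-18, -4, 3, -47, -50, 10, 19, 42, 1] -> [18, 4, -3, 47, 50, -10, -19, -42, -1] -> [-1, -42, -19, -10, 50, 47, -3, 4, 18]
  [-21, 16, 9, -43] -> [21, -16, -9, 43] -> [43, -9, -16, 21]
  [-36, 11, 39, -20, -7, 6] -> [36, -11, -39, 20, 7, -6] -> [-6, 7, 20, -39, -11, 36]
  [35, 30, 48, 16, -2, -4, 43, -7] -> [-35, -30, -48, -16, 2, 4, -43, 7] -> [7, -43, 4, 2, -16, -48, -30, -35]
  [14, 18, 50, 34, 48, -16] -> [-14, -18, -50, -34, -48, 16] -> [16, -48, -34, -50, -18, -14]
  probe: [-47, 15, 25, 10] -> [47, -15, -25, -10] -> [-10, -25, -15, 47]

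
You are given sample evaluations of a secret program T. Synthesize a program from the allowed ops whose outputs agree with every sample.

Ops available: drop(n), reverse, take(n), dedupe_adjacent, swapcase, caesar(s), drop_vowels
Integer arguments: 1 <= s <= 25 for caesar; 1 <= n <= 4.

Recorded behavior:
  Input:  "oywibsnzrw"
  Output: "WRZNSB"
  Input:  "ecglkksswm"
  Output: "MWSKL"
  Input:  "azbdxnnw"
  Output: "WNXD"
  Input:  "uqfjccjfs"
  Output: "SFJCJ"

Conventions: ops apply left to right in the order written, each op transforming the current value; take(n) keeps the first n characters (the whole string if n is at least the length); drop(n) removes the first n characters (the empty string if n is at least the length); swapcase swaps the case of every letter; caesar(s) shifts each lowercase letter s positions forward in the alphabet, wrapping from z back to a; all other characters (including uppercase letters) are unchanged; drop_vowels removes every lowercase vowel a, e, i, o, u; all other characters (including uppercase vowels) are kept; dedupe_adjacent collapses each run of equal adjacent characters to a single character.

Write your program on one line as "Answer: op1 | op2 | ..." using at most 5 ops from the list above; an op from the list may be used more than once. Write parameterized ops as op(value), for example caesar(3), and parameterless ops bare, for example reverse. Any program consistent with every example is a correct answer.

drop(3) | drop_vowels | reverse | dedupe_adjacent | swapcase

Check, running the answer program on each example:
  "oywibsnzrw" -> "ibsnzrw" -> "bsnzrw" -> "wrznsb" -> "wrznsb" -> "WRZNSB"
  "ecglkksswm" -> "lkksswm" -> "lkksswm" -> "mwsskkl" -> "mwskl" -> "MWSKL"
  "azbdxnnw" -> "dxnnw" -> "dxnnw" -> "wnnxd" -> "wnxd" -> "WNXD"
  "uqfjccjfs" -> "jccjfs" -> "jccjfs" -> "sfjccj" -> "sfjcj" -> "SFJCJ"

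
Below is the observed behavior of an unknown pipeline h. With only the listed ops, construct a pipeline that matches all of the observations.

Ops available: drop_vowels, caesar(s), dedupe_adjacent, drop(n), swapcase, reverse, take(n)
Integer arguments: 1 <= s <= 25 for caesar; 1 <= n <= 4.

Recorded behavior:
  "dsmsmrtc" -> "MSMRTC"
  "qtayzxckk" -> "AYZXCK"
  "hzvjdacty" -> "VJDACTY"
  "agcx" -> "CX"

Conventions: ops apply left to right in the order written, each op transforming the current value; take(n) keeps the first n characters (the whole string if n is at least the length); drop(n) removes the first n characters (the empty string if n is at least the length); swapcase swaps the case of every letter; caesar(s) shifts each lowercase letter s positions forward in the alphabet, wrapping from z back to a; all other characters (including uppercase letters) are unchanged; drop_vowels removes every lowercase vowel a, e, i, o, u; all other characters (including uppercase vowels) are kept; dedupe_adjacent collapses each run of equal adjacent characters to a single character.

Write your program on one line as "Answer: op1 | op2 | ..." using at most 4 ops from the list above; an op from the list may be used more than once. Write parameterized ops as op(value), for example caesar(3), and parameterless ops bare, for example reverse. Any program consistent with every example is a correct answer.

drop(2) | dedupe_adjacent | swapcase

Check, running the answer program on each example:
  "dsmsmrtc" -> "msmrtc" -> "msmrtc" -> "MSMRTC"
  "qtayzxckk" -> "ayzxckk" -> "ayzxck" -> "AYZXCK"
  "hzvjdacty" -> "vjdacty" -> "vjdacty" -> "VJDACTY"
  "agcx" -> "cx" -> "cx" -> "CX"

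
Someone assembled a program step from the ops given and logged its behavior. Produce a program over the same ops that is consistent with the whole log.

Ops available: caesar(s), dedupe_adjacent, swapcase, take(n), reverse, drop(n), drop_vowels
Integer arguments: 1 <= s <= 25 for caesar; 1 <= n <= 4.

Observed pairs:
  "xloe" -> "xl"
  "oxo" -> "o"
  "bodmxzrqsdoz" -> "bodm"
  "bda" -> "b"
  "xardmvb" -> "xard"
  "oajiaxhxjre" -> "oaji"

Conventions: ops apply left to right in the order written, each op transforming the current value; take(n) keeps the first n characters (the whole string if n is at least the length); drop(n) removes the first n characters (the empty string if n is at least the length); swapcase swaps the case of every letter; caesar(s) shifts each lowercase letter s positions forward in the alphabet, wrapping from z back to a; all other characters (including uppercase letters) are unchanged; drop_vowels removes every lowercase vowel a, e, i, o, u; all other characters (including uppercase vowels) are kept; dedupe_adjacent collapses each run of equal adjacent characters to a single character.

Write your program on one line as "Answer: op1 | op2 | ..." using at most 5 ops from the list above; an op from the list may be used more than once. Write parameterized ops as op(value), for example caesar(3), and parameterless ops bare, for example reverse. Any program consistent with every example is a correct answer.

reverse | drop(1) | drop(1) | reverse | take(4)

Check, running the answer program on each example:
  "xloe" -> "eolx" -> "olx" -> "lx" -> "xl" -> "xl"
  "oxo" -> "oxo" -> "xo" -> "o" -> "o" -> "o"
  "bodmxzrqsdoz" -> "zodsqrzxmdob" -> "odsqrzxmdob" -> "dsqrzxmdob" -> "bodmxzrqsd" -> "bodm"
  "bda" -> "adb" -> "db" -> "b" -> "b" -> "b"
  "xardmvb" -> "bvmdrax" -> "vmdrax" -> "mdrax" -> "xardm" -> "xard"
  "oajiaxhxjre" -> "erjxhxaijao" -> "rjxhxaijao" -> "jxhxaijao" -> "oajiaxhxj" -> "oaji"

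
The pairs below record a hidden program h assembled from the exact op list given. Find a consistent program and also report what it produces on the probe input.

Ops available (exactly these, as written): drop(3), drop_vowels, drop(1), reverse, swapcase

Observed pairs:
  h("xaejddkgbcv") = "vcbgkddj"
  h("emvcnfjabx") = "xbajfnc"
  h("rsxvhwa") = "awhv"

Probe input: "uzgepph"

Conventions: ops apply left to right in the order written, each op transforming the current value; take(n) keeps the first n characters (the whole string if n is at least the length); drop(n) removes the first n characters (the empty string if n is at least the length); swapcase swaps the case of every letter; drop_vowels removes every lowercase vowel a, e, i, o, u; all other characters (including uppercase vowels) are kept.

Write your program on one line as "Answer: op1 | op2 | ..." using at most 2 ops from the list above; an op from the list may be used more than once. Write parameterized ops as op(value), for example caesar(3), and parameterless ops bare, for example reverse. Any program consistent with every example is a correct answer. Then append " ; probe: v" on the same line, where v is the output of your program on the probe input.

drop(3) | reverse ; probe: "hppe"

Check, running the answer program on each example:
  "xaejddkgbcv" -> "jddkgbcv" -> "vcbgkddj"
  "emvcnfjabx" -> "cnfjabx" -> "xbajfnc"
  "rsxvhwa" -> "vhwa" -> "awhv"
  probe: "uzgepph" -> "epph" -> "hppe"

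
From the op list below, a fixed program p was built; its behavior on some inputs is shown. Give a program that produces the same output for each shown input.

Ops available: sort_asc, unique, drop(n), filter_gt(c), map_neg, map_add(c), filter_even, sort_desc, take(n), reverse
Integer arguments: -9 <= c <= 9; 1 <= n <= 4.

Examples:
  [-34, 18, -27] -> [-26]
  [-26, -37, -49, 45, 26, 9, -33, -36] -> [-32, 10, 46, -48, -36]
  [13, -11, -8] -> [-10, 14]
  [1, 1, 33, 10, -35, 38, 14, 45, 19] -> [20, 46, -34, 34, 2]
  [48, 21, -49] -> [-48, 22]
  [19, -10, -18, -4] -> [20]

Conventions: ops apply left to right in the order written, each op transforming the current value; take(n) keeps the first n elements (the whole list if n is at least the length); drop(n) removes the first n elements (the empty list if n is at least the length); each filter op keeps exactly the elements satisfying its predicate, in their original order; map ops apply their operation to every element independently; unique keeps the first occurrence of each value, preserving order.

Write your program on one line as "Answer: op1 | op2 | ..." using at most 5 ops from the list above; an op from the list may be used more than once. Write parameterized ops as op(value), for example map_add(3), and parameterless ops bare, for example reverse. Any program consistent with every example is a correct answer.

reverse | unique | map_add(1) | filter_even

Check, running the answer program on each example:
  [-34, 18, -27] -> [-27, 18, -34] -> [-27, 18, -34] -> [-26, 19, -33] -> [-26]
  [-26, -37, -49, 45, 26, 9, -33, -36] -> [-36, -33, 9, 26, 45, -49, -37, -26] -> [-36, -33, 9, 26, 45, -49, -37, -26] -> [-35, -32, 10, 27, 46, -48, -36, -25] -> [-32, 10, 46, -48, -36]
  [13, -11, -8] -> [-8, -11, 13] -> [-8, -11, 13] -> [-7, -10, 14] -> [-10, 14]
  [1, 1, 33, 10, -35, 38, 14, 45, 19] -> [19, 45, 14, 38, -35, 10, 33, 1, 1] -> [19, 45, 14, 38, -35, 10, 33, 1] -> [20, 46, 15, 39, -34, 11, 34, 2] -> [20, 46, -34, 34, 2]
  [48, 21, -49] -> [-49, 21, 48] -> [-49, 21, 48] -> [-48, 22, 49] -> [-48, 22]
  [19, -10, -18, -4] -> [-4, -18, -10, 19] -> [-4, -18, -10, 19] -> [-3, -17, -9, 20] -> [20]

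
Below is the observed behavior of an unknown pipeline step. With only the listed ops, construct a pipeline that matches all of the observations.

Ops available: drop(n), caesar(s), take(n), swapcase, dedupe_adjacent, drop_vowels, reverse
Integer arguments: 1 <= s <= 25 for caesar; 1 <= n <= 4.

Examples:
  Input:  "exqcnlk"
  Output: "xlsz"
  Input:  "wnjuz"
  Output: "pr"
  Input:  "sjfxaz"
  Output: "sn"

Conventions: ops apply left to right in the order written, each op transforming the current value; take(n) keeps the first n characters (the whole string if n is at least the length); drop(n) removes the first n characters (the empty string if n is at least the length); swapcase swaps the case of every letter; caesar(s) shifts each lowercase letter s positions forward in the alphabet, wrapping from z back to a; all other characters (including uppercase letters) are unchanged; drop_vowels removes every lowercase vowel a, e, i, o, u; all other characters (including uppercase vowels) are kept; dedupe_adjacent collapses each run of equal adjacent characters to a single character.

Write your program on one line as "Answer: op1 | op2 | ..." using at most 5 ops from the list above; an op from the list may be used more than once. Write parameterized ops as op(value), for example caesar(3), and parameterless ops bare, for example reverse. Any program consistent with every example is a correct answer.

take(4) | caesar(21) | reverse | drop_vowels

Check, running the answer program on each example:
  "exqcnlk" -> "exqc" -> "zslx" -> "xlsz" -> "xlsz"
  "wnjuz" -> "wnju" -> "riep" -> "peir" -> "pr"
  "sjfxaz" -> "sjfx" -> "neas" -> "saen" -> "sn"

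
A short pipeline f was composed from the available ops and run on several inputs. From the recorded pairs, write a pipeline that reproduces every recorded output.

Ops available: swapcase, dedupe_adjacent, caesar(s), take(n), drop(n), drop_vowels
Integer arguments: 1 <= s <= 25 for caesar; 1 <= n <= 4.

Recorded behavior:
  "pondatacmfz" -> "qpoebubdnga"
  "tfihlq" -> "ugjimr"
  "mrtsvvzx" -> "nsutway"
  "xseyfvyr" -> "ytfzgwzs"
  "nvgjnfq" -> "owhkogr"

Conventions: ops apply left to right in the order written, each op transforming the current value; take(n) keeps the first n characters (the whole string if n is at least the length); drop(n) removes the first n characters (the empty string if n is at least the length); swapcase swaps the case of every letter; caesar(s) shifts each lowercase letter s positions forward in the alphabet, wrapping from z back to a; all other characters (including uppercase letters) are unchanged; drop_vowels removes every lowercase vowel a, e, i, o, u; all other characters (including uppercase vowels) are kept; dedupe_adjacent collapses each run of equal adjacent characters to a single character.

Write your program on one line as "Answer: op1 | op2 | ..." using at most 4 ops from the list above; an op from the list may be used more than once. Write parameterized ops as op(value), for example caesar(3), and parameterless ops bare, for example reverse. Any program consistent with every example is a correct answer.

caesar(22) | caesar(11) | caesar(20) | dedupe_adjacent

Check, running the answer program on each example:
  "pondatacmfz" -> "lkjzwpwyibv" -> "wvukhahjtmg" -> "qpoebubdnga" -> "qpoebubdnga"
  "tfihlq" -> "pbedhm" -> "amposx" -> "ugjimr" -> "ugjimr"
  "mrtsvvzx" -> "inporrvt" -> "tyazccge" -> "nsutwway" -> "nsutway"
  "xseyfvyr" -> "toaubrun" -> "ezlfmcfy" -> "ytfzgwzs" -> "ytfzgwzs"
  "nvgjnfq" -> "jrcfjbm" -> "ucnqumx" -> "owhkogr" -> "owhkogr"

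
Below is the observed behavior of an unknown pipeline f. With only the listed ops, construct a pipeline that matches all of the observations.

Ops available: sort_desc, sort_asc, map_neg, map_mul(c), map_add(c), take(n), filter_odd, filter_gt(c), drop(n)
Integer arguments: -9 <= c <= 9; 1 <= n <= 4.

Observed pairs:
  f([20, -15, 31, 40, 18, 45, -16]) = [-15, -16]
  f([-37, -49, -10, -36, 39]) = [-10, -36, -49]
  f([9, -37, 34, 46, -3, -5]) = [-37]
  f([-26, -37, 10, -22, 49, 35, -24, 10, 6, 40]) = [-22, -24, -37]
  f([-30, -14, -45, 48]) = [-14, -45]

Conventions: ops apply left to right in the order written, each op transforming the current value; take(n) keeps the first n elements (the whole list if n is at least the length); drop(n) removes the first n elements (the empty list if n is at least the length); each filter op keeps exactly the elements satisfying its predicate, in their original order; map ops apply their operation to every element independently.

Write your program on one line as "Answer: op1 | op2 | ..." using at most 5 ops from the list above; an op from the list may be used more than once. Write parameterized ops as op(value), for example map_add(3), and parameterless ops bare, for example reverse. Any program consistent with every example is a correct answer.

map_neg | drop(1) | filter_gt(6) | map_neg | sort_desc

Check, running the answer program on each example:
  [20, -15, 31, 40, 18, 45, -16] -> [-20, 15, -31, -40, -18, -45, 16] -> [15, -31, -40, -18, -45, 16] -> [15, 16] -> [-15, -16] -> [-15, -16]
  [-37, -49, -10, -36, 39] -> [37, 49, 10, 36, -39] -> [49, 10, 36, -39] -> [49, 10, 36] -> [-49, -10, -36] -> [-10, -36, -49]
  [9, -37, 34, 46, -3, -5] -> [-9, 37, -34, -46, 3, 5] -> [37, -34, -46, 3, 5] -> [37] -> [-37] -> [-37]
  [-26, -37, 10, -22, 49, 35, -24, 10, 6, 40] -> [26, 37, -10, 22, -49, -35, 24, -10, -6, -40] -> [37, -10, 22, -49, -35, 24, -10, -6, -40] -> [37, 22, 24] -> [-37, -22, -24] -> [-22, -24, -37]
  [-30, -14, -45, 48] -> [30, 14, 45, -48] -> [14, 45, -48] -> [14, 45] -> [-14, -45] -> [-14, -45]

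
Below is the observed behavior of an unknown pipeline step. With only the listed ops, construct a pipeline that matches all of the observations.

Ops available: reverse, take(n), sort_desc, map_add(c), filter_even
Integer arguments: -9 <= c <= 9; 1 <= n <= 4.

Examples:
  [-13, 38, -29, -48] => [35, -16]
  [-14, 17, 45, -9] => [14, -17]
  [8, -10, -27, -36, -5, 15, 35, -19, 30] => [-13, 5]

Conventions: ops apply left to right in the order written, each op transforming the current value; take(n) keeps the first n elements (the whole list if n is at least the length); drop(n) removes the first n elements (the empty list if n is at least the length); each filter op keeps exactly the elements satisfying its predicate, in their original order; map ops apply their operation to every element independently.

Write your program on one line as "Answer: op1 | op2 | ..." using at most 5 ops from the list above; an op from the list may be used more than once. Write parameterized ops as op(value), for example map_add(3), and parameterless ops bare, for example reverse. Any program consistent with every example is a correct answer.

take(2) | map_add(-9) | reverse | map_add(6)

Check, running the answer program on each example:
  [-13, 38, -29, -48] -> [-13, 38] -> [-22, 29] -> [29, -22] -> [35, -16]
  [-14, 17, 45, -9] -> [-14, 17] -> [-23, 8] -> [8, -23] -> [14, -17]
  [8, -10, -27, -36, -5, 15, 35, -19, 30] -> [8, -10] -> [-1, -19] -> [-19, -1] -> [-13, 5]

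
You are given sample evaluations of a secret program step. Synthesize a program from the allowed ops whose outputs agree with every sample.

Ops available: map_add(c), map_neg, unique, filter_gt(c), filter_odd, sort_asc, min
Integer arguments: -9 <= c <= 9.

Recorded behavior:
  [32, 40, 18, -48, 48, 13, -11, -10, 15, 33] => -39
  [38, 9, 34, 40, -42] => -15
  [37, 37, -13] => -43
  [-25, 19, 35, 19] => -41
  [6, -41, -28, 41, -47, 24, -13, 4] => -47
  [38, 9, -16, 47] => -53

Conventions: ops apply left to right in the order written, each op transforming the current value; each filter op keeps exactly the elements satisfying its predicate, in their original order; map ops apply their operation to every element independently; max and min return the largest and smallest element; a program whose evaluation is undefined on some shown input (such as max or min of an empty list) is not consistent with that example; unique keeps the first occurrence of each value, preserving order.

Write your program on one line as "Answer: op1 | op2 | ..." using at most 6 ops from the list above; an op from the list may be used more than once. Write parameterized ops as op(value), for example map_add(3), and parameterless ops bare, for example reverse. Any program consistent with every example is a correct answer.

filter_odd | map_neg | unique | map_add(-6) | min

Check, running the answer program on each example:
  [32, 40, 18, -48, 48, 13, -11, -10, 15, 33] -> [13, -11, 15, 33] -> [-13, 11, -15, -33] -> [-13, 11, -15, -33] -> [-19, 5, -21, -39] -> -39
  [38, 9, 34, 40, -42] -> [9] -> [-9] -> [-9] -> [-15] -> -15
  [37, 37, -13] -> [37, 37, -13] -> [-37, -37, 13] -> [-37, 13] -> [-43, 7] -> -43
  [-25, 19, 35, 19] -> [-25, 19, 35, 19] -> [25, -19, -35, -19] -> [25, -19, -35] -> [19, -25, -41] -> -41
  [6, -41, -28, 41, -47, 24, -13, 4] -> [-41, 41, -47, -13] -> [41, -41, 47, 13] -> [41, -41, 47, 13] -> [35, -47, 41, 7] -> -47
  [38, 9, -16, 47] -> [9, 47] -> [-9, -47] -> [-9, -47] -> [-15, -53] -> -53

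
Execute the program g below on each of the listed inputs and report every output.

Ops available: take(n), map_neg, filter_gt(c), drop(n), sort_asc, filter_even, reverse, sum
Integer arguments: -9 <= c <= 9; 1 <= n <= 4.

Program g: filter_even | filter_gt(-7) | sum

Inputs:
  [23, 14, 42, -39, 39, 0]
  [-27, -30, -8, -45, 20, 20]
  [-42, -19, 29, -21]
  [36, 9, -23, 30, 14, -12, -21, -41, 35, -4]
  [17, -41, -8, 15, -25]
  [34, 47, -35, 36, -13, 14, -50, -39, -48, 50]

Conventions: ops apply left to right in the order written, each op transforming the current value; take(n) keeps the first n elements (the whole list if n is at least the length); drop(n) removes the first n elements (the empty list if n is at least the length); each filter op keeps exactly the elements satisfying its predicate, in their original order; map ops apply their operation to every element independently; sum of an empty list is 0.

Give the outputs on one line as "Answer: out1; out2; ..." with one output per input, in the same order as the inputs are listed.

56; 40; 0; 76; 0; 134

Execution, op by op:
  [23, 14, 42, -39, 39, 0] -> [14, 42, 0] -> [14, 42, 0] -> 56
  [-27, -30, -8, -45, 20, 20] -> [-30, -8, 20, 20] -> [20, 20] -> 40
  [-42, -19, 29, -21] -> [-42] -> [] -> 0
  [36, 9, -23, 30, 14, -12, -21, -41, 35, -4] -> [36, 30, 14, -12, -4] -> [36, 30, 14, -4] -> 76
  [17, -41, -8, 15, -25] -> [-8] -> [] -> 0
  [34, 47, -35, 36, -13, 14, -50, -39, -48, 50] -> [34, 36, 14, -50, -48, 50] -> [34, 36, 14, 50] -> 134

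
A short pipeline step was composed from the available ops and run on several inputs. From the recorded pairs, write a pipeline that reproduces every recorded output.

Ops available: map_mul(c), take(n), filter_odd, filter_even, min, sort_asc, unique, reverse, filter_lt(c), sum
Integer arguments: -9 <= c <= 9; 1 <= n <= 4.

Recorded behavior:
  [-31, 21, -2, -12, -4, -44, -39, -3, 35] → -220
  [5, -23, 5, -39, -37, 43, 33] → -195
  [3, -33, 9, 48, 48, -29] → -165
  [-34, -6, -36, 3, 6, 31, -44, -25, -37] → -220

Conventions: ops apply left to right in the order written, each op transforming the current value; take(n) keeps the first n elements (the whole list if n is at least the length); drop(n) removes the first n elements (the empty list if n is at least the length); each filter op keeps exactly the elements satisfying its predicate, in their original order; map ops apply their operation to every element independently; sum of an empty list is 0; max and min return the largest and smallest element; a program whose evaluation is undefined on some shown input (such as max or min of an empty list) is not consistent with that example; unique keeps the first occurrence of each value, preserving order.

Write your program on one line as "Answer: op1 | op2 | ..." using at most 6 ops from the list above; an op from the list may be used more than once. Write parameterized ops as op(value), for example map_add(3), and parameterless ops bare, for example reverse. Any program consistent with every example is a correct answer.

map_mul(5) | reverse | sort_asc | filter_lt(5) | min

Check, running the answer program on each example:
  [-31, 21, -2, -12, -4, -44, -39, -3, 35] -> [-155, 105, -10, -60, -20, -220, -195, -15, 175] -> [175, -15, -195, -220, -20, -60, -10, 105, -155] -> [-220, -195, -155, -60, -20, -15, -10, 105, 175] -> [-220, -195, -155, -60, -20, -15, -10] -> -220
  [5, -23, 5, -39, -37, 43, 33] -> [25, -115, 25, -195, -185, 215, 165] -> [165, 215, -185, -195, 25, -115, 25] -> [-195, -185, -115, 25, 25, 165, 215] -> [-195, -185, -115] -> -195
  [3, -33, 9, 48, 48, -29] -> [15, -165, 45, 240, 240, -145] -> [-145, 240, 240, 45, -165, 15] -> [-165, -145, 15, 45, 240, 240] -> [-165, -145] -> -165
  [-34, -6, -36, 3, 6, 31, -44, -25, -37] -> [-170, -30, -180, 15, 30, 155, -220, -125, -185] -> [-185, -125, -220, 155, 30, 15, -180, -30, -170] -> [-220, -185, -180, -170, -125, -30, 15, 30, 155] -> [-220, -185, -180, -170, -125, -30] -> -220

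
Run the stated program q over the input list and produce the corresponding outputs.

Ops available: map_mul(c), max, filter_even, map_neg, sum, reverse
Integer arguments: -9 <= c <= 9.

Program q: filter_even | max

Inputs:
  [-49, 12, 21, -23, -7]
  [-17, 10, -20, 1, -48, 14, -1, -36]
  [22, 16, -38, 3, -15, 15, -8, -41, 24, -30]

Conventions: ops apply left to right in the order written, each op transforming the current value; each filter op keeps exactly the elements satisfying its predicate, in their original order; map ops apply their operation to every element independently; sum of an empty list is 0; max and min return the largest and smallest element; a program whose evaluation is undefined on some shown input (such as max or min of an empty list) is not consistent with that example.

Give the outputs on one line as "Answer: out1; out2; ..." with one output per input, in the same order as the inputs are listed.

Execution, op by op:
  [-49, 12, 21, -23, -7] -> [12] -> 12
  [-17, 10, -20, 1, -48, 14, -1, -36] -> [10, -20, -48, 14, -36] -> 14
  [22, 16, -38, 3, -15, 15, -8, -41, 24, -30] -> [22, 16, -38, -8, 24, -30] -> 24

12; 14; 24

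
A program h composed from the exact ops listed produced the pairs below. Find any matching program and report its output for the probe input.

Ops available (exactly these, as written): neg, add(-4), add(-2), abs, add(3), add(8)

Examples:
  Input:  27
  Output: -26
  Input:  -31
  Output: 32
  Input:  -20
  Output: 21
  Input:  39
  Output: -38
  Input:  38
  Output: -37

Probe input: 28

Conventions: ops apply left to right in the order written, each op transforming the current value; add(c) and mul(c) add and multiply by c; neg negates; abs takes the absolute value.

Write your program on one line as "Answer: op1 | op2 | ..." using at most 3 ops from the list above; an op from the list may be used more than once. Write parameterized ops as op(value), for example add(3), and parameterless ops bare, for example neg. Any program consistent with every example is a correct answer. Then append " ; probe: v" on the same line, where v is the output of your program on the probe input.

add(-4) | add(3) | neg ; probe: -27

Check, running the answer program on each example:
  27 -> 23 -> 26 -> -26
  -31 -> -35 -> -32 -> 32
  -20 -> -24 -> -21 -> 21
  39 -> 35 -> 38 -> -38
  38 -> 34 -> 37 -> -37
  probe: 28 -> 24 -> 27 -> -27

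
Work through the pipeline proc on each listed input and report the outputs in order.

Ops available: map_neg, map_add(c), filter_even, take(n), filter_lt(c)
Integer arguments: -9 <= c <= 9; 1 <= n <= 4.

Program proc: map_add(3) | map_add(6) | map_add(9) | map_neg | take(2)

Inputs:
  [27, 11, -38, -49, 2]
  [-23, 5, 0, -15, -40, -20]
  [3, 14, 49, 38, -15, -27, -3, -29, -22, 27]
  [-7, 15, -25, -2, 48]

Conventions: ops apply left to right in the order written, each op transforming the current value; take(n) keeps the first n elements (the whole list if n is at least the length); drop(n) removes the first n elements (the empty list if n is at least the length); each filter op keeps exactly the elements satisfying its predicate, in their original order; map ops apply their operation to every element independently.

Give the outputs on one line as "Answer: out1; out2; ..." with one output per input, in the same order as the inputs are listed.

[-45, -29]; [5, -23]; [-21, -32]; [-11, -33]

Execution, op by op:
  [27, 11, -38, -49, 2] -> [30, 14, -35, -46, 5] -> [36, 20, -29, -40, 11] -> [45, 29, -20, -31, 20] -> [-45, -29, 20, 31, -20] -> [-45, -29]
  [-23, 5, 0, -15, -40, -20] -> [-20, 8, 3, -12, -37, -17] -> [-14, 14, 9, -6, -31, -11] -> [-5, 23, 18, 3, -22, -2] -> [5, -23, -18, -3, 22, 2] -> [5, -23]
  [3, 14, 49, 38, -15, -27, -3, -29, -22, 27] -> [6, 17, 52, 41, -12, -24, 0, -26, -19, 30] -> [12, 23, 58, 47, -6, -18, 6, -20, -13, 36] -> [21, 32, 67, 56, 3, -9, 15, -11, -4, 45] -> [-21, -32, -67, -56, -3, 9, -15, 11, 4, -45] -> [-21, -32]
  [-7, 15, -25, -2, 48] -> [-4, 18, -22, 1, 51] -> [2, 24, -16, 7, 57] -> [11, 33, -7, 16, 66] -> [-11, -33, 7, -16, -66] -> [-11, -33]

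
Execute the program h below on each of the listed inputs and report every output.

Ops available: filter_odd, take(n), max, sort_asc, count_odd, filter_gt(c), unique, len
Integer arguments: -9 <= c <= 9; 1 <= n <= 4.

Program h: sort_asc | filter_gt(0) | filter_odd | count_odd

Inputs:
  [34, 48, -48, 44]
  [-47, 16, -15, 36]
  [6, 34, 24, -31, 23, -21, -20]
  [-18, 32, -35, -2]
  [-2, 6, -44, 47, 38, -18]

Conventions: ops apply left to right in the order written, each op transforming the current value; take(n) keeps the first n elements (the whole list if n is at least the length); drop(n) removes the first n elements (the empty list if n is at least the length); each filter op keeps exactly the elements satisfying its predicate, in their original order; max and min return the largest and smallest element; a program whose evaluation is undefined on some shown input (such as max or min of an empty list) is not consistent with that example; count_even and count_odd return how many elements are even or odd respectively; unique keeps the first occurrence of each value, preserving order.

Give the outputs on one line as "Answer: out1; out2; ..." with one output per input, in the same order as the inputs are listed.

Execution, op by op:
  [34, 48, -48, 44] -> [-48, 34, 44, 48] -> [34, 44, 48] -> [] -> 0
  [-47, 16, -15, 36] -> [-47, -15, 16, 36] -> [16, 36] -> [] -> 0
  [6, 34, 24, -31, 23, -21, -20] -> [-31, -21, -20, 6, 23, 24, 34] -> [6, 23, 24, 34] -> [23] -> 1
  [-18, 32, -35, -2] -> [-35, -18, -2, 32] -> [32] -> [] -> 0
  [-2, 6, -44, 47, 38, -18] -> [-44, -18, -2, 6, 38, 47] -> [6, 38, 47] -> [47] -> 1

0; 0; 1; 0; 1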